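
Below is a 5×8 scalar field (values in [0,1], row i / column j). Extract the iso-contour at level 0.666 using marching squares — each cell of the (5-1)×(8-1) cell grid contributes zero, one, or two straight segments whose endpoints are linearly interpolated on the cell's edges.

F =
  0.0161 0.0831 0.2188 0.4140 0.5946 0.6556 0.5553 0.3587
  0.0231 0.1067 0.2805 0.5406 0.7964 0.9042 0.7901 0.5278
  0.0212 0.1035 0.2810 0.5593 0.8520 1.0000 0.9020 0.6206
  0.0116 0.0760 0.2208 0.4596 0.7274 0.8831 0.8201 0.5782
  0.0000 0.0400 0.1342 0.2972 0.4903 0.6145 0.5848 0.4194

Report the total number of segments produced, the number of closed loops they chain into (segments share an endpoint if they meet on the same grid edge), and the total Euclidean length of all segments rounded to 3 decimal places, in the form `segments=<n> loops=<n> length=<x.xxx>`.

segments=12 loops=1 length=11.253

cell (0,3): code 0100 → (0.354,4.000)–(1.000,3.490)
cell (0,4): code 1100 → (0.042,5.000)–(0.354,4.000)
cell (0,5): code 1100 → (0.471,6.000)–(0.042,5.000)
cell (0,6): code 1000 → (1.000,6.473)–(0.471,6.000)
cell (1,3): code 0110 → (1.000,3.490)–(2.000,3.365)
cell (1,6): code 1001 → (2.000,6.839)–(1.000,6.473)
cell (2,3): code 0110 → (2.000,3.365)–(3.000,3.771)
cell (2,6): code 1001 → (3.000,6.637)–(2.000,6.839)
cell (3,3): code 0010 → (3.000,3.771)–(3.259,4.000)
cell (3,4): code 0011 → (3.259,4.000)–(3.808,5.000)
cell (3,5): code 0011 → (3.808,5.000)–(3.655,6.000)
cell (3,6): code 0001 → (3.655,6.000)–(3.000,6.637)
total: 12 segments, chained into 1 closed loop(s), length Σ = 11.252528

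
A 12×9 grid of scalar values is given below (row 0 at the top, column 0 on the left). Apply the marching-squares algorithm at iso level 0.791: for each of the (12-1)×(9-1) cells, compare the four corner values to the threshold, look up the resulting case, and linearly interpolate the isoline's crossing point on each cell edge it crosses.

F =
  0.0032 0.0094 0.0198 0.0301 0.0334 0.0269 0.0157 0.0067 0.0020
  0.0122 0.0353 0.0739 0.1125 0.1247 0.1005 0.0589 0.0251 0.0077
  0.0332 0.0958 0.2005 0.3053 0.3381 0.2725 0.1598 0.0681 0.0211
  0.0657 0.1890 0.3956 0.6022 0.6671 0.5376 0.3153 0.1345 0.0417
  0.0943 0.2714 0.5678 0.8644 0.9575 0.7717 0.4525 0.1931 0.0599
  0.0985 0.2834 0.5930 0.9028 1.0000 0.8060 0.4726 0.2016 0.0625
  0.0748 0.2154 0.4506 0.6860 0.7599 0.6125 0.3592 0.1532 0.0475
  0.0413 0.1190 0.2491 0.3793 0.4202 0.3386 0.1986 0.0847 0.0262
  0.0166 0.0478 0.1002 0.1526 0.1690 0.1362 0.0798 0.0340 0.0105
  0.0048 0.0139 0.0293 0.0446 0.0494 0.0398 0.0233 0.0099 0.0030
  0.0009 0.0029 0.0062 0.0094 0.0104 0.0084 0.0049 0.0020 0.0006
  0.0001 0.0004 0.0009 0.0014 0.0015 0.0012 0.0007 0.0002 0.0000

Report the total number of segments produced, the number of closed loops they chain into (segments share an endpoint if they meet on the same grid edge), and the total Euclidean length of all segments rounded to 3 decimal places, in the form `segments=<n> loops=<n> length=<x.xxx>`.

segments=10 loops=1 length=7.554

cell (3,2): code 0100 → (3.720,3.000)–(4.000,2.753)
cell (3,3): code 1100 → (3.427,4.000)–(3.720,3.000)
cell (3,4): code 1000 → (4.000,4.896)–(3.427,4.000)
cell (4,2): code 0110 → (4.000,2.753)–(5.000,2.639)
cell (4,4): code 1101 → (4.563,5.000)–(4.000,4.896)
cell (4,5): code 1000 → (5.000,5.045)–(4.563,5.000)
cell (5,2): code 0010 → (5.000,2.639)–(5.516,3.000)
cell (5,3): code 0011 → (5.516,3.000)–(5.870,4.000)
cell (5,4): code 0011 → (5.870,4.000)–(5.078,5.000)
cell (5,5): code 0001 → (5.078,5.000)–(5.000,5.045)
total: 10 segments, chained into 1 closed loop(s), length Σ = 7.554217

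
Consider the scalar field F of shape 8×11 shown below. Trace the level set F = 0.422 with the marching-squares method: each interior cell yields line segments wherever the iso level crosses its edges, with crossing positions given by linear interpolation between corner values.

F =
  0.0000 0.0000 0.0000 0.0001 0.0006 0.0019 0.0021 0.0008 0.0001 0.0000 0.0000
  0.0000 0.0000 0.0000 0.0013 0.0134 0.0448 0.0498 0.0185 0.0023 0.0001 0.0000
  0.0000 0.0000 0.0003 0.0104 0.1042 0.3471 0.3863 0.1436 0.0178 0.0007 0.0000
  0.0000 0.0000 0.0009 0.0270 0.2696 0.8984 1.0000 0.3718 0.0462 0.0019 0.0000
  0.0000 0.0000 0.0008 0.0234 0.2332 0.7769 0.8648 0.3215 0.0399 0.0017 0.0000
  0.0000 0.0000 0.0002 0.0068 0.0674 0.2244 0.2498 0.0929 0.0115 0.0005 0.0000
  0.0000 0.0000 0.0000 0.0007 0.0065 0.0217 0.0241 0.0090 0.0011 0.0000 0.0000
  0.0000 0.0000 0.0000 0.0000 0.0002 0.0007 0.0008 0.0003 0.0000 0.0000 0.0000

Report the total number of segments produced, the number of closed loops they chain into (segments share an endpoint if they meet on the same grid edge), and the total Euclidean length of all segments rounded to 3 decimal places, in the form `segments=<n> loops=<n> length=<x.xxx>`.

cell (2,4): code 0100 → (2.136,5.000)–(3.000,4.242)
cell (2,5): code 1100 → (2.058,6.000)–(2.136,5.000)
cell (2,6): code 1000 → (3.000,6.920)–(2.058,6.000)
cell (3,4): code 0110 → (3.000,4.242)–(4.000,4.347)
cell (3,6): code 1001 → (4.000,6.815)–(3.000,6.920)
cell (4,4): code 0010 → (4.000,4.347)–(4.642,5.000)
cell (4,5): code 0011 → (4.642,5.000)–(4.720,6.000)
cell (4,6): code 0001 → (4.720,6.000)–(4.000,6.815)
total: 8 segments, chained into 1 closed loop(s), length Σ = 8.486220

segments=8 loops=1 length=8.486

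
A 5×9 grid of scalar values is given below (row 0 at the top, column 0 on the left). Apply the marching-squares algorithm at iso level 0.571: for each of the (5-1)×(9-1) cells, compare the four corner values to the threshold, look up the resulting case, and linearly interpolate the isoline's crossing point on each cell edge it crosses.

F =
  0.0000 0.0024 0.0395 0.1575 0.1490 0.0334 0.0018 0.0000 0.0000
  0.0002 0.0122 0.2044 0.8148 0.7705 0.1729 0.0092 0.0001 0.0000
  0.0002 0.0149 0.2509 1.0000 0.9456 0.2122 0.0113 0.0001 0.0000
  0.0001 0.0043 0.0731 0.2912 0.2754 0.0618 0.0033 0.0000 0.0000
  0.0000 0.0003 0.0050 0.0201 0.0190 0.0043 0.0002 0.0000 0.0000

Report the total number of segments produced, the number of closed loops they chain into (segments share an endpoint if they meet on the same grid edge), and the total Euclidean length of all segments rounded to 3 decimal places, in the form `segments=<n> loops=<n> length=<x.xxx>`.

segments=8 loops=1 length=6.631

cell (0,2): code 0100 → (0.629,3.000)–(1.000,2.601)
cell (0,3): code 1100 → (0.679,4.000)–(0.629,3.000)
cell (0,4): code 1000 → (1.000,4.334)–(0.679,4.000)
cell (1,2): code 0110 → (1.000,2.601)–(2.000,2.427)
cell (1,4): code 1001 → (2.000,4.511)–(1.000,4.334)
cell (2,2): code 0010 → (2.000,2.427)–(2.605,3.000)
cell (2,3): code 0011 → (2.605,3.000)–(2.559,4.000)
cell (2,4): code 0001 → (2.559,4.000)–(2.000,4.511)
total: 8 segments, chained into 1 closed loop(s), length Σ = 6.631358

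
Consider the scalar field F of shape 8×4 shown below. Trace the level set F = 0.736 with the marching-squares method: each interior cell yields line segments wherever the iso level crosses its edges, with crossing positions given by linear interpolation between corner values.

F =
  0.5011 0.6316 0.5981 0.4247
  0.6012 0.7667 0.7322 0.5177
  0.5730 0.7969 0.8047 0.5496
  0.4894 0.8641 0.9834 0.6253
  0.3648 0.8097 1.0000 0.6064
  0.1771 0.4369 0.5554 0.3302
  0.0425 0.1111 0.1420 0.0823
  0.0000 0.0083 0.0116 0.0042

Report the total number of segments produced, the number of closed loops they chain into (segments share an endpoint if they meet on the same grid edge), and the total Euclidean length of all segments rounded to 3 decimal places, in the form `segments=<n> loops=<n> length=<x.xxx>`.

segments=12 loops=1 length=9.655

cell (0,0): code 0100 → (0.773,1.000)–(1.000,0.815)
cell (0,1): code 1000 → (1.000,1.890)–(0.773,1.000)
cell (1,0): code 0110 → (1.000,0.815)–(2.000,0.728)
cell (1,1): code 1101 → (1.052,2.000)–(1.000,1.890)
cell (1,2): code 1000 → (2.000,2.269)–(1.052,2.000)
cell (2,0): code 0110 → (2.000,0.728)–(3.000,0.658)
cell (2,2): code 1001 → (3.000,2.691)–(2.000,2.269)
cell (3,0): code 0110 → (3.000,0.658)–(4.000,0.834)
cell (3,2): code 1001 → (4.000,2.671)–(3.000,2.691)
cell (4,0): code 0010 → (4.000,0.834)–(4.198,1.000)
cell (4,1): code 0011 → (4.198,1.000)–(4.594,2.000)
cell (4,2): code 0001 → (4.594,2.000)–(4.000,2.671)
total: 12 segments, chained into 1 closed loop(s), length Σ = 9.655170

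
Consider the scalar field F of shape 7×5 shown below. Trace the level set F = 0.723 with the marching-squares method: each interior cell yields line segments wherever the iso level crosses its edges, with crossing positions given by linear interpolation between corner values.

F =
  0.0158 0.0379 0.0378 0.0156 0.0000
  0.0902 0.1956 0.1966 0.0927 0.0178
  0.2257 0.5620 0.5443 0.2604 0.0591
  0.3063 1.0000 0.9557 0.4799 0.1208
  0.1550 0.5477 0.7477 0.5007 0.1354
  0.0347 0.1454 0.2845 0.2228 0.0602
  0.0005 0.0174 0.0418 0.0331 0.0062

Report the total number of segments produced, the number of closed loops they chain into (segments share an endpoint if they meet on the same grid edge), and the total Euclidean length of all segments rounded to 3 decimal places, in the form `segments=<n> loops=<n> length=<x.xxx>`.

segments=8 loops=1 length=5.508

cell (2,0): code 0100 → (2.368,1.000)–(3.000,0.601)
cell (2,1): code 1100 → (2.434,2.000)–(2.368,1.000)
cell (2,2): code 1000 → (3.000,2.489)–(2.434,2.000)
cell (3,0): code 0010 → (3.000,0.601)–(3.612,1.000)
cell (3,1): code 0111 → (3.612,1.000)–(4.000,1.876)
cell (3,2): code 1001 → (4.000,2.100)–(3.000,2.489)
cell (4,1): code 0010 → (4.000,1.876)–(4.053,2.000)
cell (4,2): code 0001 → (4.053,2.000)–(4.000,2.100)
total: 8 segments, chained into 1 closed loop(s), length Σ = 5.508249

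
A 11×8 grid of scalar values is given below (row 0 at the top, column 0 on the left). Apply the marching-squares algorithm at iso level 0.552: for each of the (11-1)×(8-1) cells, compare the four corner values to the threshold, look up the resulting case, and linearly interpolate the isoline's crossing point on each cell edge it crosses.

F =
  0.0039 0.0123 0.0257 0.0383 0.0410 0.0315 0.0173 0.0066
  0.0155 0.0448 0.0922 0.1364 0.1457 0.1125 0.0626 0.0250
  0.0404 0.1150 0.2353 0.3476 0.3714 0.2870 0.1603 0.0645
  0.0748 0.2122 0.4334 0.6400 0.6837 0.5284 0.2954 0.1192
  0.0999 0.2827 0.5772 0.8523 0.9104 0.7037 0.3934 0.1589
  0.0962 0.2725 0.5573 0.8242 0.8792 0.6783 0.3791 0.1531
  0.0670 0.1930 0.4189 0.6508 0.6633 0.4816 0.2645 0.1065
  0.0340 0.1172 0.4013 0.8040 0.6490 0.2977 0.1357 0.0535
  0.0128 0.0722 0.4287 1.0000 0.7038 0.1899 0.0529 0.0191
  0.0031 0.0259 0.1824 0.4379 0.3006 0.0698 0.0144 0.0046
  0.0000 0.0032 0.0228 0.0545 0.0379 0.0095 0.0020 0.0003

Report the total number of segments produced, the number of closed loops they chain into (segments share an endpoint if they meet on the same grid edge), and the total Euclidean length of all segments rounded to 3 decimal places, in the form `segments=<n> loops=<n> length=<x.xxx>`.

cell (2,2): code 0100 → (2.699,3.000)–(3.000,2.574)
cell (2,3): code 1100 → (2.578,4.000)–(2.699,3.000)
cell (2,4): code 1000 → (3.000,4.848)–(2.578,4.000)
cell (3,1): code 0100 → (3.825,2.000)–(4.000,1.914)
cell (3,2): code 1110 → (3.000,2.574)–(3.825,2.000)
cell (3,4): code 1101 → (3.135,5.000)–(3.000,4.848)
cell (3,5): code 1000 → (4.000,5.489)–(3.135,5.000)
cell (4,1): code 0110 → (4.000,1.914)–(5.000,1.981)
cell (4,5): code 1001 → (5.000,5.422)–(4.000,5.489)
cell (5,1): code 0010 → (5.000,1.981)–(5.038,2.000)
cell (5,2): code 0111 → (5.038,2.000)–(6.000,2.574)
cell (5,4): code 1011 → (6.000,4.613)–(5.642,5.000)
cell (5,5): code 0001 → (5.642,5.000)–(5.000,5.422)
cell (6,2): code 0110 → (6.000,2.574)–(7.000,2.374)
cell (6,4): code 1001 → (7.000,4.276)–(6.000,4.613)
cell (7,2): code 0110 → (7.000,2.374)–(8.000,2.216)
cell (7,4): code 1001 → (8.000,4.295)–(7.000,4.276)
cell (8,2): code 0010 → (8.000,2.216)–(8.797,3.000)
cell (8,3): code 0011 → (8.797,3.000)–(8.376,4.000)
cell (8,4): code 0001 → (8.376,4.000)–(8.000,4.295)
total: 20 segments, chained into 1 closed loop(s), length Σ = 16.104564

segments=20 loops=1 length=16.105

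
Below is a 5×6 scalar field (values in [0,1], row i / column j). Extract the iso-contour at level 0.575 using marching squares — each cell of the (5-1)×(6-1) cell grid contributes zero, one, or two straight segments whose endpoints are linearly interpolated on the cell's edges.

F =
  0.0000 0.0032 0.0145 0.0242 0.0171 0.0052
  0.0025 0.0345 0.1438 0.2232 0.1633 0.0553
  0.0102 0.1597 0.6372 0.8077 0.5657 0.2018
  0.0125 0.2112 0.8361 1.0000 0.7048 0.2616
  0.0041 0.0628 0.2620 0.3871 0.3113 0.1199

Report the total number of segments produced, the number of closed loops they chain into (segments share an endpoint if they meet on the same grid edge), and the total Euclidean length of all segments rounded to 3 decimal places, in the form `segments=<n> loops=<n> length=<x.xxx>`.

segments=10 loops=1 length=7.505

cell (1,1): code 0100 → (1.874,2.000)–(2.000,1.870)
cell (1,2): code 1100 → (1.602,3.000)–(1.874,2.000)
cell (1,3): code 1000 → (2.000,3.962)–(1.602,3.000)
cell (2,1): code 0110 → (2.000,1.870)–(3.000,1.582)
cell (2,3): code 1101 → (2.067,4.000)–(2.000,3.962)
cell (2,4): code 1000 → (3.000,4.293)–(2.067,4.000)
cell (3,1): code 0010 → (3.000,1.582)–(3.455,2.000)
cell (3,2): code 0011 → (3.455,2.000)–(3.693,3.000)
cell (3,3): code 0011 → (3.693,3.000)–(3.330,4.000)
cell (3,4): code 0001 → (3.330,4.000)–(3.000,4.293)
total: 10 segments, chained into 1 closed loop(s), length Σ = 7.504834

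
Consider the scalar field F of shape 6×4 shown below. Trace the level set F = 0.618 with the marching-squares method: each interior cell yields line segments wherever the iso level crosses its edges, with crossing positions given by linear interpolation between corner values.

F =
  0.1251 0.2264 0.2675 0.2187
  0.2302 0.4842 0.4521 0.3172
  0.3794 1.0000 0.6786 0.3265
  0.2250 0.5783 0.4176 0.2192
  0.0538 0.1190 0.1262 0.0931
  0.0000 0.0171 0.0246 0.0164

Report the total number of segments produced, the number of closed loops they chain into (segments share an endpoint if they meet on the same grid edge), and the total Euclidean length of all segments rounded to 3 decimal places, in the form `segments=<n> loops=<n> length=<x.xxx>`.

segments=6 loops=1 length=4.977

cell (1,0): code 0100 → (1.259,1.000)–(2.000,0.384)
cell (1,1): code 1100 → (1.732,2.000)–(1.259,1.000)
cell (1,2): code 1000 → (2.000,2.172)–(1.732,2.000)
cell (2,0): code 0010 → (2.000,0.384)–(2.906,1.000)
cell (2,1): code 0011 → (2.906,1.000)–(2.232,2.000)
cell (2,2): code 0001 → (2.232,2.000)–(2.000,2.172)
total: 6 segments, chained into 1 closed loop(s), length Σ = 4.977335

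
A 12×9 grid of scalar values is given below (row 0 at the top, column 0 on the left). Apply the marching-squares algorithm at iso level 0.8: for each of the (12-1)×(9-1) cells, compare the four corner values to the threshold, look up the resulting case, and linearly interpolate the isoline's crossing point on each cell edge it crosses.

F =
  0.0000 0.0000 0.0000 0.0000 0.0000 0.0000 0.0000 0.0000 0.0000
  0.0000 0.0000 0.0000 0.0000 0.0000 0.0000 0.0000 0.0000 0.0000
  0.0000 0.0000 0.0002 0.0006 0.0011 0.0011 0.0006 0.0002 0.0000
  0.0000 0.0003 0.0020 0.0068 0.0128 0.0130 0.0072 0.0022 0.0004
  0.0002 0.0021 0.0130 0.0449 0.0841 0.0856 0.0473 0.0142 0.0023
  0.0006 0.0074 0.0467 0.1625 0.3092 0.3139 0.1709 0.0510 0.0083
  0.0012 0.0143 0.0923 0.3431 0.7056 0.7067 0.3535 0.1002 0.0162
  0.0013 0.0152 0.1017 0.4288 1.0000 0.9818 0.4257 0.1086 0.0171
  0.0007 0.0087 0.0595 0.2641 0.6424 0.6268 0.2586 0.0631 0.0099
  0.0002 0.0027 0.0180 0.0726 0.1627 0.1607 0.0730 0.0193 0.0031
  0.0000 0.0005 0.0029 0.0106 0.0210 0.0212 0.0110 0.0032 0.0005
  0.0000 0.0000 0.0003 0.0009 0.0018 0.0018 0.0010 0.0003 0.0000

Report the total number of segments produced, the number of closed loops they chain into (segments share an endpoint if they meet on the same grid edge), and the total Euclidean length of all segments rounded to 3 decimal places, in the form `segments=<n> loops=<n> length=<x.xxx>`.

cell (6,3): code 0100 → (6.321,4.000)–(7.000,3.650)
cell (6,4): code 1100 → (6.339,5.000)–(6.321,4.000)
cell (6,5): code 1000 → (7.000,5.327)–(6.339,5.000)
cell (7,3): code 0010 → (7.000,3.650)–(7.559,4.000)
cell (7,4): code 0011 → (7.559,4.000)–(7.512,5.000)
cell (7,5): code 0001 → (7.512,5.000)–(7.000,5.327)
total: 6 segments, chained into 1 closed loop(s), length Σ = 4.770259

segments=6 loops=1 length=4.770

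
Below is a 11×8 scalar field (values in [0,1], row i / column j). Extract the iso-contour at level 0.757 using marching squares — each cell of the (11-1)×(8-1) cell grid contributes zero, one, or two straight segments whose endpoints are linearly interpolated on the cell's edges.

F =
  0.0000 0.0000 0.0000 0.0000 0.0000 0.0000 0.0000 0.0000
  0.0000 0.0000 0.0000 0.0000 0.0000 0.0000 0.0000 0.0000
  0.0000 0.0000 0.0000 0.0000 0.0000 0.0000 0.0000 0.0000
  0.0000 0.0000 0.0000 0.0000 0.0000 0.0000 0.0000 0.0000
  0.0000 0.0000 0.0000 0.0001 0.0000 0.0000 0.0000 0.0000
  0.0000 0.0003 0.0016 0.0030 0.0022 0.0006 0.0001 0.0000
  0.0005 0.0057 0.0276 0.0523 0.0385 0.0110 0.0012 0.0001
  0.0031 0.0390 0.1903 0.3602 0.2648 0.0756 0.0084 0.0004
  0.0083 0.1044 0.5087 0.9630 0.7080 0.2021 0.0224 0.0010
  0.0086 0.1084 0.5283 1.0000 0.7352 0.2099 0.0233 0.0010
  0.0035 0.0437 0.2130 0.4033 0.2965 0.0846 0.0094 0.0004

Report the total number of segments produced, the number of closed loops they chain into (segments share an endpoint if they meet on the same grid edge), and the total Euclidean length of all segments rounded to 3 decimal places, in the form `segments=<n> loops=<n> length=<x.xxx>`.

cell (7,2): code 0100 → (7.658,3.000)–(8.000,2.547)
cell (7,3): code 1000 → (8.000,3.808)–(7.658,3.000)
cell (8,2): code 0110 → (8.000,2.547)–(9.000,2.485)
cell (8,3): code 1001 → (9.000,3.918)–(8.000,3.808)
cell (9,2): code 0010 → (9.000,2.485)–(9.407,3.000)
cell (9,3): code 0001 → (9.407,3.000)–(9.000,3.918)
total: 6 segments, chained into 1 closed loop(s), length Σ = 5.113528

segments=6 loops=1 length=5.114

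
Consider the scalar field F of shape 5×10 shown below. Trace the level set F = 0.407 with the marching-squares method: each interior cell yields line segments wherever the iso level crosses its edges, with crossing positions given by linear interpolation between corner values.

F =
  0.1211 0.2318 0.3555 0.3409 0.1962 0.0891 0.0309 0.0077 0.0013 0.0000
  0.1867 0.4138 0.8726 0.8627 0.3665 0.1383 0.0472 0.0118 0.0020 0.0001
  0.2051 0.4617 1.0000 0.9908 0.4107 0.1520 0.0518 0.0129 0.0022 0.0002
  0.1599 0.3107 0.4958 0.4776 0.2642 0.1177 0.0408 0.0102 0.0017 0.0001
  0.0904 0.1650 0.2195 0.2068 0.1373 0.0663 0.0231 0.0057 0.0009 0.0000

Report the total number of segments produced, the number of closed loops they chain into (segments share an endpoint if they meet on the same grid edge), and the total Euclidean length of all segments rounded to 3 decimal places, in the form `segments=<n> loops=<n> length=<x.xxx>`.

cell (0,0): code 0100 → (0.963,1.000)–(1.000,0.970)
cell (0,1): code 1100 → (0.100,2.000)–(0.963,1.000)
cell (0,2): code 1100 → (0.127,3.000)–(0.100,2.000)
cell (0,3): code 1000 → (1.000,3.918)–(0.127,3.000)
cell (1,0): code 0110 → (1.000,0.970)–(2.000,0.787)
cell (1,3): code 1101 → (1.916,4.000)–(1.000,3.918)
cell (1,4): code 1000 → (2.000,4.014)–(1.916,4.000)
cell (2,0): code 0010 → (2.000,0.787)–(2.362,1.000)
cell (2,1): code 0111 → (2.362,1.000)–(3.000,1.520)
cell (2,3): code 1011 → (3.000,3.331)–(2.025,4.000)
cell (2,4): code 0001 → (2.025,4.000)–(2.000,4.014)
cell (3,1): code 0010 → (3.000,1.520)–(3.321,2.000)
cell (3,2): code 0011 → (3.321,2.000)–(3.261,3.000)
cell (3,3): code 0001 → (3.261,3.000)–(3.000,3.331)
total: 14 segments, chained into 1 closed loop(s), length Σ = 10.113199

segments=14 loops=1 length=10.113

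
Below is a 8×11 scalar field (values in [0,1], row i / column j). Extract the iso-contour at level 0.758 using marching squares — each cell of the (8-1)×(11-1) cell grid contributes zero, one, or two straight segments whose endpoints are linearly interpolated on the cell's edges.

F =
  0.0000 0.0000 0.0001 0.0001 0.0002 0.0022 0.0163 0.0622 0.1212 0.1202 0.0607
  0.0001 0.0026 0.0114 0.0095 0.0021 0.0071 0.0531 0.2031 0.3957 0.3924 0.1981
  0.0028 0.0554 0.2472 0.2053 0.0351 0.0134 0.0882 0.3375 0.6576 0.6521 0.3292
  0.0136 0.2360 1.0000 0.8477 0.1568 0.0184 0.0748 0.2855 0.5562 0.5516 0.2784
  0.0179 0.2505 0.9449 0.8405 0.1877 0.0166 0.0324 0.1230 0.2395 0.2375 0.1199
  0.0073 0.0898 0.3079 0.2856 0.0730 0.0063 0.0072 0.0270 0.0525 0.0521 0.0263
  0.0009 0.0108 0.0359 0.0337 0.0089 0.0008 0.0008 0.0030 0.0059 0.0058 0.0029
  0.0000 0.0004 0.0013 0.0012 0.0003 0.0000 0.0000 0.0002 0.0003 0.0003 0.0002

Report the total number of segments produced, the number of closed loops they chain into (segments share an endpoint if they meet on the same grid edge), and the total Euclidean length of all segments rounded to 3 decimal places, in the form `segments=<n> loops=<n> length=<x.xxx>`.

segments=8 loops=1 length=5.263

cell (2,1): code 0100 → (2.679,2.000)–(3.000,1.683)
cell (2,2): code 1100 → (2.860,3.000)–(2.679,2.000)
cell (2,3): code 1000 → (3.000,3.130)–(2.860,3.000)
cell (3,1): code 0110 → (3.000,1.683)–(4.000,1.731)
cell (3,3): code 1001 → (4.000,3.126)–(3.000,3.130)
cell (4,1): code 0010 → (4.000,1.731)–(4.293,2.000)
cell (4,2): code 0011 → (4.293,2.000)–(4.149,3.000)
cell (4,3): code 0001 → (4.149,3.000)–(4.000,3.126)
total: 8 segments, chained into 1 closed loop(s), length Σ = 5.263212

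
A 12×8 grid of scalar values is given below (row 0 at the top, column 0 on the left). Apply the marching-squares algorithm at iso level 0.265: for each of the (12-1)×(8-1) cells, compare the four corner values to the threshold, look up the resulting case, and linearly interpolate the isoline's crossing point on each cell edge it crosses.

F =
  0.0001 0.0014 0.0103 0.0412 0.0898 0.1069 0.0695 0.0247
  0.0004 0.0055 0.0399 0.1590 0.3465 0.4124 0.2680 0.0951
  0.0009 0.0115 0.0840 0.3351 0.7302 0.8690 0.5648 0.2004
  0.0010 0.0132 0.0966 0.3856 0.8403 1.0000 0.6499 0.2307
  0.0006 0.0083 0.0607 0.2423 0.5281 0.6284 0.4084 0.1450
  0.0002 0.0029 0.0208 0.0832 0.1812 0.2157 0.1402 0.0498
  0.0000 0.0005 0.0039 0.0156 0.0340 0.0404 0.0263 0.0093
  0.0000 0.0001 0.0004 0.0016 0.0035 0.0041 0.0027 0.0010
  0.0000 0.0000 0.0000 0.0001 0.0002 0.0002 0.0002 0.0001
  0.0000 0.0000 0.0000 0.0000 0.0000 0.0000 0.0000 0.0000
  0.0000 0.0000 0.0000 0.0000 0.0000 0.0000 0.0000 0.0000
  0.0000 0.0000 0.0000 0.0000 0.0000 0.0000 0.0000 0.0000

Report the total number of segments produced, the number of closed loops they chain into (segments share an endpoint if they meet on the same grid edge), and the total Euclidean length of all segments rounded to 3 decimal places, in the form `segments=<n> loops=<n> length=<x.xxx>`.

cell (0,3): code 0100 → (0.683,4.000)–(1.000,3.565)
cell (0,4): code 1100 → (0.518,5.000)–(0.683,4.000)
cell (0,5): code 1100 → (0.985,6.000)–(0.518,5.000)
cell (0,6): code 1000 → (1.000,6.017)–(0.985,6.000)
cell (1,2): code 0100 → (1.602,3.000)–(2.000,2.721)
cell (1,3): code 1110 → (1.000,3.565)–(1.602,3.000)
cell (1,6): code 1001 → (2.000,6.823)–(1.000,6.017)
cell (2,2): code 0110 → (2.000,2.721)–(3.000,2.583)
cell (2,6): code 1001 → (3.000,6.918)–(2.000,6.823)
cell (3,2): code 0010 → (3.000,2.583)–(3.842,3.000)
cell (3,3): code 0111 → (3.842,3.000)–(4.000,3.079)
cell (3,6): code 1001 → (4.000,6.544)–(3.000,6.918)
cell (4,3): code 0010 → (4.000,3.079)–(4.758,4.000)
cell (4,4): code 0011 → (4.758,4.000)–(4.881,5.000)
cell (4,5): code 0011 → (4.881,5.000)–(4.535,6.000)
cell (4,6): code 0001 → (4.535,6.000)–(4.000,6.544)
total: 16 segments, chained into 1 closed loop(s), length Σ = 13.494167

segments=16 loops=1 length=13.494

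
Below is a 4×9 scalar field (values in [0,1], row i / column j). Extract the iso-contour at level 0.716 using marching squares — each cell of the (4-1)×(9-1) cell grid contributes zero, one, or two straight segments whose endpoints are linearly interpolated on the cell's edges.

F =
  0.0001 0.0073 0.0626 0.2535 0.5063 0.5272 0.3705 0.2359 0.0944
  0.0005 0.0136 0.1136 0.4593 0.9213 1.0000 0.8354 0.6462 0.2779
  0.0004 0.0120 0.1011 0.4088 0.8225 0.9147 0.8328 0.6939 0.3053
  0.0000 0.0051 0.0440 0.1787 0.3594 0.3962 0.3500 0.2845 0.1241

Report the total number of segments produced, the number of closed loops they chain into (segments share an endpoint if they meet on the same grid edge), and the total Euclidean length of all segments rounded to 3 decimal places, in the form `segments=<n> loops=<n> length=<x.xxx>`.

segments=10 loops=1 length=8.690

cell (0,3): code 0100 → (0.505,4.000)–(1.000,3.556)
cell (0,4): code 1100 → (0.399,5.000)–(0.505,4.000)
cell (0,5): code 1100 → (0.743,6.000)–(0.399,5.000)
cell (0,6): code 1000 → (1.000,6.631)–(0.743,6.000)
cell (1,3): code 0110 → (1.000,3.556)–(2.000,3.743)
cell (1,6): code 1001 → (2.000,6.841)–(1.000,6.631)
cell (2,3): code 0010 → (2.000,3.743)–(2.230,4.000)
cell (2,4): code 0011 → (2.230,4.000)–(2.383,5.000)
cell (2,5): code 0011 → (2.383,5.000)–(2.242,6.000)
cell (2,6): code 0001 → (2.242,6.000)–(2.000,6.841)
total: 10 segments, chained into 1 closed loop(s), length Σ = 8.690278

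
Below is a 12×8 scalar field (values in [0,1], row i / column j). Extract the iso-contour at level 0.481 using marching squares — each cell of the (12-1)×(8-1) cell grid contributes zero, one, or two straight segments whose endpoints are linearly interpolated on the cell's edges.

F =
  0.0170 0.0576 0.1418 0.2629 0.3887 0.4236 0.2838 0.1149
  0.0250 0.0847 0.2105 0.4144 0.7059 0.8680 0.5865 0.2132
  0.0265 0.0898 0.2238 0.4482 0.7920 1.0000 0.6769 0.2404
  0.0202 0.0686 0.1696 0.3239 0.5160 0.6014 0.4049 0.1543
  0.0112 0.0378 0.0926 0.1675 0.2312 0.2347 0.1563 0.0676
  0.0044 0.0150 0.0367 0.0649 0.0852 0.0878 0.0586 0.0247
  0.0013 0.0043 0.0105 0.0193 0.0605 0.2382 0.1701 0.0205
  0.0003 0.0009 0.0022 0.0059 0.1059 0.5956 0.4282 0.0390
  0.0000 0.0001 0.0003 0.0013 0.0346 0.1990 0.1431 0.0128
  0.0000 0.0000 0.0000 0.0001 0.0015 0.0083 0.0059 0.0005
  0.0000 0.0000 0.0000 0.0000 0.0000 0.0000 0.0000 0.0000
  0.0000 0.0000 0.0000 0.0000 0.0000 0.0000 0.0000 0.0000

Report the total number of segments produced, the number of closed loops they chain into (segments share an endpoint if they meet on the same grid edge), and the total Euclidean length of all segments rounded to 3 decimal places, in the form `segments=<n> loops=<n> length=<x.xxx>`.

cell (0,3): code 0100 → (0.291,4.000)–(1.000,3.228)
cell (0,4): code 1100 → (0.129,5.000)–(0.291,4.000)
cell (0,5): code 1100 → (0.651,6.000)–(0.129,5.000)
cell (0,6): code 1000 → (1.000,6.283)–(0.651,6.000)
cell (1,3): code 0110 → (1.000,3.228)–(2.000,3.095)
cell (1,6): code 1001 → (2.000,6.449)–(1.000,6.283)
cell (2,3): code 0110 → (2.000,3.095)–(3.000,3.818)
cell (2,5): code 1011 → (3.000,5.613)–(2.720,6.000)
cell (2,6): code 0001 → (2.720,6.000)–(2.000,6.449)
cell (3,3): code 0010 → (3.000,3.818)–(3.123,4.000)
cell (3,4): code 0011 → (3.123,4.000)–(3.328,5.000)
cell (3,5): code 0001 → (3.328,5.000)–(3.000,5.613)
cell (6,4): code 0100 → (6.679,5.000)–(7.000,4.766)
cell (6,5): code 1000 → (7.000,5.685)–(6.679,5.000)
cell (7,4): code 0010 → (7.000,4.766)–(7.289,5.000)
cell (7,5): code 0001 → (7.289,5.000)–(7.000,5.685)
total: 16 segments, chained into 2 closed loop(s), length Σ = 12.423920

segments=16 loops=2 length=12.424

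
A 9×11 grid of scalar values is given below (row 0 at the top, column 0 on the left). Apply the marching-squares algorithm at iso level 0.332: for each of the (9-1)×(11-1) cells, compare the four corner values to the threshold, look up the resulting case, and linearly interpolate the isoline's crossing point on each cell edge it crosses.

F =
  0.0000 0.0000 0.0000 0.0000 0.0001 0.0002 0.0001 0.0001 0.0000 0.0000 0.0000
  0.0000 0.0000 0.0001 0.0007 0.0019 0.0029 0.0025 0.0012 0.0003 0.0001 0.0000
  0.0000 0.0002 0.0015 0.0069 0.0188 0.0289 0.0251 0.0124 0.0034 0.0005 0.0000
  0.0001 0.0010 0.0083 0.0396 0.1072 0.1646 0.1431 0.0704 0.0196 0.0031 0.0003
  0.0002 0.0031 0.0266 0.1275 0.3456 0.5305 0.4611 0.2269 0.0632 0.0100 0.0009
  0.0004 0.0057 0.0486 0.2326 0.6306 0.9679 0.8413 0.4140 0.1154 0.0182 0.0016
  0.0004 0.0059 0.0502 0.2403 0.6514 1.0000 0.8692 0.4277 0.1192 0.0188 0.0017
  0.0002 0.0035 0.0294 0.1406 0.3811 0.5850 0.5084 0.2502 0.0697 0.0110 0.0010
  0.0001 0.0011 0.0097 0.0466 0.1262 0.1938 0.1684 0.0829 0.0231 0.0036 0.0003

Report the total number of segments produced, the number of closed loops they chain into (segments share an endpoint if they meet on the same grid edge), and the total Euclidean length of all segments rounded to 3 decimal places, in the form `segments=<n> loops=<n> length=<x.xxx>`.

cell (3,3): code 0100 → (3.943,4.000)–(4.000,3.938)
cell (3,4): code 1100 → (3.458,5.000)–(3.943,4.000)
cell (3,5): code 1100 → (3.594,6.000)–(3.458,5.000)
cell (3,6): code 1000 → (4.000,6.551)–(3.594,6.000)
cell (4,3): code 0110 → (4.000,3.938)–(5.000,3.250)
cell (4,6): code 1101 → (4.562,7.000)–(4.000,6.551)
cell (4,7): code 1000 → (5.000,7.275)–(4.562,7.000)
cell (5,3): code 0110 → (5.000,3.250)–(6.000,3.223)
cell (5,7): code 1001 → (6.000,7.310)–(5.000,7.275)
cell (6,3): code 0110 → (6.000,3.223)–(7.000,3.796)
cell (6,6): code 1011 → (7.000,6.683)–(6.539,7.000)
cell (6,7): code 0001 → (6.539,7.000)–(6.000,7.310)
cell (7,3): code 0010 → (7.000,3.796)–(7.193,4.000)
cell (7,4): code 0011 → (7.193,4.000)–(7.647,5.000)
cell (7,5): code 0011 → (7.647,5.000)–(7.519,6.000)
cell (7,6): code 0001 → (7.519,6.000)–(7.000,6.683)
total: 16 segments, chained into 1 closed loop(s), length Σ = 12.919574

segments=16 loops=1 length=12.920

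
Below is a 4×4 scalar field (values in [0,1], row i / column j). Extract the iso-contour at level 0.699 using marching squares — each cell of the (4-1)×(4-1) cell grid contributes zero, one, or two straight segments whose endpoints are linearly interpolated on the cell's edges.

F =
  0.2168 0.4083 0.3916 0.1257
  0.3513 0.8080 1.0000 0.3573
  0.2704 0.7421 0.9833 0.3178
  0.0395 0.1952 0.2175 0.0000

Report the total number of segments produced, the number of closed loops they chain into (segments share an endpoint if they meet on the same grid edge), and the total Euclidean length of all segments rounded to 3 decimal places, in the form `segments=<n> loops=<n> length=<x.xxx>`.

cell (0,0): code 0100 → (0.727,1.000)–(1.000,0.761)
cell (0,1): code 1100 → (0.505,2.000)–(0.727,1.000)
cell (0,2): code 1000 → (1.000,2.468)–(0.505,2.000)
cell (1,0): code 0110 → (1.000,0.761)–(2.000,0.909)
cell (1,2): code 1001 → (2.000,2.427)–(1.000,2.468)
cell (2,0): code 0010 → (2.000,0.909)–(2.079,1.000)
cell (2,1): code 0011 → (2.079,1.000)–(2.371,2.000)
cell (2,2): code 0001 → (2.371,2.000)–(2.000,2.427)
total: 8 segments, chained into 1 closed loop(s), length Σ = 5.808154

segments=8 loops=1 length=5.808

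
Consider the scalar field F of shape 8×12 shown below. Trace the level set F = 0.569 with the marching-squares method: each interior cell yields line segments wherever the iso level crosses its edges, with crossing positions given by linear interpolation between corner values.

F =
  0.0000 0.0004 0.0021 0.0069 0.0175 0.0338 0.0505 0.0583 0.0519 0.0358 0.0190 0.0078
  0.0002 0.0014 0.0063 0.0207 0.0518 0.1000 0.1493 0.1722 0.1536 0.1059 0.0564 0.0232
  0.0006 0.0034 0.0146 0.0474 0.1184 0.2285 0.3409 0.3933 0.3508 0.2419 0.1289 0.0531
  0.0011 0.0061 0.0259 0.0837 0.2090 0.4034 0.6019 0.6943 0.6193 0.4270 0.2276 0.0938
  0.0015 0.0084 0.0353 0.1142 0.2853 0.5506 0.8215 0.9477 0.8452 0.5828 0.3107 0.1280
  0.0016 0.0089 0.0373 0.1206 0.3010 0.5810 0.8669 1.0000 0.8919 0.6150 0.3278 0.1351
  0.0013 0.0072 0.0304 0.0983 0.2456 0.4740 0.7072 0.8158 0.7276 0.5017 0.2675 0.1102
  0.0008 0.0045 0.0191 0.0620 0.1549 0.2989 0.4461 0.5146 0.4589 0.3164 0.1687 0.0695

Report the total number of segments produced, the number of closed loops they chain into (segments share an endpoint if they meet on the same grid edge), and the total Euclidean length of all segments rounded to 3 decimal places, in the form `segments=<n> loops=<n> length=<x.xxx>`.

segments=18 loops=1 length=13.121

cell (2,5): code 0100 → (2.874,6.000)–(3.000,5.834)
cell (2,6): code 1100 → (2.584,7.000)–(2.874,6.000)
cell (2,7): code 1100 → (2.813,8.000)–(2.584,7.000)
cell (2,8): code 1000 → (3.000,8.262)–(2.813,8.000)
cell (3,5): code 0110 → (3.000,5.834)–(4.000,5.068)
cell (3,8): code 1101 → (3.911,9.000)–(3.000,8.262)
cell (3,9): code 1000 → (4.000,9.051)–(3.911,9.000)
cell (4,4): code 0100 → (4.605,5.000)–(5.000,4.957)
cell (4,5): code 1110 → (4.000,5.068)–(4.605,5.000)
cell (4,9): code 1001 → (5.000,9.160)–(4.000,9.051)
cell (5,4): code 0010 → (5.000,4.957)–(5.112,5.000)
cell (5,5): code 0111 → (5.112,5.000)–(6.000,5.407)
cell (5,8): code 1011 → (6.000,8.702)–(5.406,9.000)
cell (5,9): code 0001 → (5.406,9.000)–(5.000,9.160)
cell (6,5): code 0010 → (6.000,5.407)–(6.529,6.000)
cell (6,6): code 0011 → (6.529,6.000)–(6.819,7.000)
cell (6,7): code 0011 → (6.819,7.000)–(6.590,8.000)
cell (6,8): code 0001 → (6.590,8.000)–(6.000,8.702)
total: 18 segments, chained into 1 closed loop(s), length Σ = 13.120989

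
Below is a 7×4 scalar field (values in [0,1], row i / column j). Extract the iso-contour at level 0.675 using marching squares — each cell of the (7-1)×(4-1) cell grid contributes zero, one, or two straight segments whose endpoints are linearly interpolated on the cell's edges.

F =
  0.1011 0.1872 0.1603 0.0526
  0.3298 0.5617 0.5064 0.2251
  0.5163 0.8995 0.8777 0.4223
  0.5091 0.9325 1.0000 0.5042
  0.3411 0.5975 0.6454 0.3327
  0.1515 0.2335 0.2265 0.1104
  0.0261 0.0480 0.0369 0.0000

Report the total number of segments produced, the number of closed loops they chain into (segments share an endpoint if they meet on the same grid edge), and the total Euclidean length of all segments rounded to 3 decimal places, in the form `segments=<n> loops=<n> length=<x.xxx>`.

segments=8 loops=1 length=7.737

cell (1,0): code 0100 → (1.335,1.000)–(2.000,0.414)
cell (1,1): code 1100 → (1.454,2.000)–(1.335,1.000)
cell (1,2): code 1000 → (2.000,2.445)–(1.454,2.000)
cell (2,0): code 0110 → (2.000,0.414)–(3.000,0.392)
cell (2,2): code 1001 → (3.000,2.656)–(2.000,2.445)
cell (3,0): code 0010 → (3.000,0.392)–(3.769,1.000)
cell (3,1): code 0011 → (3.769,1.000)–(3.917,2.000)
cell (3,2): code 0001 → (3.917,2.000)–(3.000,2.656)
total: 8 segments, chained into 1 closed loop(s), length Σ = 7.737333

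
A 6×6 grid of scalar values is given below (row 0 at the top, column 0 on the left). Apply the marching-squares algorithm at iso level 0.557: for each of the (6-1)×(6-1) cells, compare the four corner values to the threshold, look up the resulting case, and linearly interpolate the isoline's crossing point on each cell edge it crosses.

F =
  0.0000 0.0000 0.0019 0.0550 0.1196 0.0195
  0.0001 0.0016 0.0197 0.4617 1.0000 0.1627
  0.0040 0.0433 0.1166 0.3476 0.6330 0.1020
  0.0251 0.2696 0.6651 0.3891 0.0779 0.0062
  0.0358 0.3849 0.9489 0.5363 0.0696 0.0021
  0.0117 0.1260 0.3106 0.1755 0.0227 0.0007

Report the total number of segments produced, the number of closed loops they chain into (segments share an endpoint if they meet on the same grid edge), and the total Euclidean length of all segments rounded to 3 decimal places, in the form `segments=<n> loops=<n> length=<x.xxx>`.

segments=12 loops=2 length=9.473

cell (0,3): code 0100 → (0.497,4.000)–(1.000,3.177)
cell (0,4): code 1000 → (1.000,4.529)–(0.497,4.000)
cell (1,3): code 0110 → (1.000,3.177)–(2.000,3.734)
cell (1,4): code 1001 → (2.000,4.143)–(1.000,4.529)
cell (2,1): code 0100 → (2.803,2.000)–(3.000,1.727)
cell (2,2): code 1000 → (3.000,2.392)–(2.803,2.000)
cell (2,3): code 0010 → (2.000,3.734)–(2.137,4.000)
cell (2,4): code 0001 → (2.137,4.000)–(2.000,4.143)
cell (3,1): code 0110 → (3.000,1.727)–(4.000,1.305)
cell (3,2): code 1001 → (4.000,2.950)–(3.000,2.392)
cell (4,1): code 0010 → (4.000,1.305)–(4.614,2.000)
cell (4,2): code 0001 → (4.614,2.000)–(4.000,2.950)
total: 12 segments, chained into 2 closed loop(s), length Σ = 9.472750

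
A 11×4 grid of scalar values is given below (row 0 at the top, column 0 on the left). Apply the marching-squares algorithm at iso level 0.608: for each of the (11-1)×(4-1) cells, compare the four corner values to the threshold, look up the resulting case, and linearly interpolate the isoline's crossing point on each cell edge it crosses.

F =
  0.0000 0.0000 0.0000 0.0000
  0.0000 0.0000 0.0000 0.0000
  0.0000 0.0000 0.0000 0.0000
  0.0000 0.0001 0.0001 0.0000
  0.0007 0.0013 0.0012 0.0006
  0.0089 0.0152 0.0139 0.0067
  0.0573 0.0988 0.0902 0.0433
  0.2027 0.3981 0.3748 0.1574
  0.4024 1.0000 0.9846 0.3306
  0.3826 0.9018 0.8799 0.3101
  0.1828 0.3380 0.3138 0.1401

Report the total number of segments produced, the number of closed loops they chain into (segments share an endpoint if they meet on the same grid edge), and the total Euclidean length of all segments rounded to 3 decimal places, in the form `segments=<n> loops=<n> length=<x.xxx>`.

cell (7,0): code 0100 → (7.349,1.000)–(8.000,0.344)
cell (7,1): code 1100 → (7.382,2.000)–(7.349,1.000)
cell (7,2): code 1000 → (8.000,2.576)–(7.382,2.000)
cell (8,0): code 0110 → (8.000,0.344)–(9.000,0.434)
cell (8,2): code 1001 → (9.000,2.477)–(8.000,2.576)
cell (9,0): code 0010 → (9.000,0.434)–(9.521,1.000)
cell (9,1): code 0011 → (9.521,1.000)–(9.480,2.000)
cell (9,2): code 0001 → (9.480,2.000)–(9.000,2.477)
total: 8 segments, chained into 1 closed loop(s), length Σ = 7.225362

segments=8 loops=1 length=7.225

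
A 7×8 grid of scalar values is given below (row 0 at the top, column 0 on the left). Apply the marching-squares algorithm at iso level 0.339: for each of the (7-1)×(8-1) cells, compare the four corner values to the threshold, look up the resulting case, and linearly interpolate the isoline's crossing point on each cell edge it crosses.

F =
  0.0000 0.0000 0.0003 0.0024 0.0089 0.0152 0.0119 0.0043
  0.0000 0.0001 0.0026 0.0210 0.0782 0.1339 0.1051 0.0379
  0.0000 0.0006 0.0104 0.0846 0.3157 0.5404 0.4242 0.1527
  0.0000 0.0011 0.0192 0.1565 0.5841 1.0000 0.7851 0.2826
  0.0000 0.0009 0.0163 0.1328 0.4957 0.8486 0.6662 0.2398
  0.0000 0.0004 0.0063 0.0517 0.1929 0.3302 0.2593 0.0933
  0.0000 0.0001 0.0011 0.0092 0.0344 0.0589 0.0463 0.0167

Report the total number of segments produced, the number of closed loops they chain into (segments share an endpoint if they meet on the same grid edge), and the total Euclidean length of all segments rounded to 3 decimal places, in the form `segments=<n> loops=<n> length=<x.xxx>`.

segments=12 loops=1 length=10.750

cell (1,4): code 0100 → (1.505,5.000)–(2.000,4.104)
cell (1,5): code 1100 → (1.733,6.000)–(1.505,5.000)
cell (1,6): code 1000 → (2.000,6.314)–(1.733,6.000)
cell (2,3): code 0100 → (2.087,4.000)–(3.000,3.427)
cell (2,4): code 1110 → (2.000,4.104)–(2.087,4.000)
cell (2,6): code 1001 → (3.000,6.888)–(2.000,6.314)
cell (3,3): code 0110 → (3.000,3.427)–(4.000,3.568)
cell (3,6): code 1001 → (4.000,6.767)–(3.000,6.888)
cell (4,3): code 0010 → (4.000,3.568)–(4.518,4.000)
cell (4,4): code 0011 → (4.518,4.000)–(4.983,5.000)
cell (4,5): code 0011 → (4.983,5.000)–(4.804,6.000)
cell (4,6): code 0001 → (4.804,6.000)–(4.000,6.767)
total: 12 segments, chained into 1 closed loop(s), length Σ = 10.749927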